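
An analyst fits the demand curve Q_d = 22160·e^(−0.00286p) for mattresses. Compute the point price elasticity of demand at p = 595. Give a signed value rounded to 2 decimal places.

dQ_d/dp = −0.00286·Q_d = -11.5584. At p = 595, Q_d = 4041.39.
Ed = (dQ_d/dp)·(p/Q_d) = (-11.5584) × (595/4041.39) = -1.7017

-1.70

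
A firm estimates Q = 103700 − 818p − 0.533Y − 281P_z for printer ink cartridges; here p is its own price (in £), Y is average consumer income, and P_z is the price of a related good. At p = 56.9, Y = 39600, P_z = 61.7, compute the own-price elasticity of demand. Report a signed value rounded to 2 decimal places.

At the given values, Q = 103700 − 818(56.9) − 0.533(39600) − 281(61.7) = 18711.3.
∂Q/∂p = −818.
E = (-818) × (56.9/18711.3) = -2.4874…

-2.49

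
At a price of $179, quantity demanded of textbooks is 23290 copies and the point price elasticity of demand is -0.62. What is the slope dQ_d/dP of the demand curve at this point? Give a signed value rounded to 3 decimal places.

-80.669

Ed = (dQ_d/dP)·(P/Q_d) ⇒ dQ_d/dP = Ed·Q_d/P = (-0.62)·23290/179 = -80.66927…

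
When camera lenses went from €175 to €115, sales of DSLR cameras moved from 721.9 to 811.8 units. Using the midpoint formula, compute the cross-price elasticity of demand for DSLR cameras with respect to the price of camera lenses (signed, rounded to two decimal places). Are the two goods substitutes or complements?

-0.28; complements

%ΔQ_{DSLR cameras} = (811.8 − 721.9)/avg = 89.9/766.85 = 0.117232…
%ΔP_{camera lenses} = (115 − 175)/avg = -60/145 = -0.413793…
E_cross = (89.9/766.85) / (-60/145) = -0.2833…
E_cross < 0 ⇒ the goods are complements.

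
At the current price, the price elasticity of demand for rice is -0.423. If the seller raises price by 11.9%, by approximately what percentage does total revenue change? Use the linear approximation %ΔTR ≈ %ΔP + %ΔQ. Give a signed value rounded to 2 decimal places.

%ΔQ ≈ Ed × %ΔP = (-0.423) × (+11.9%) = -5.0337%
%ΔTR ≈ %ΔP + %ΔQ = (+11.9%) + (-5.0337%) = +6.8663%

+6.87%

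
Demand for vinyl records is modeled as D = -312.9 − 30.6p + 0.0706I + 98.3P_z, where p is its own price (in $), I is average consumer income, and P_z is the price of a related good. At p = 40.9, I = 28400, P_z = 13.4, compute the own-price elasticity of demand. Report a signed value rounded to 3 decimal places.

At the given values, D = -312.9 − 30.6(40.9) + 0.0706(28400) + 98.3(13.4) = 1757.82.
∂D/∂p = −30.6.
E = (-30.6) × (40.9/1757.82) = -0.71198…

-0.712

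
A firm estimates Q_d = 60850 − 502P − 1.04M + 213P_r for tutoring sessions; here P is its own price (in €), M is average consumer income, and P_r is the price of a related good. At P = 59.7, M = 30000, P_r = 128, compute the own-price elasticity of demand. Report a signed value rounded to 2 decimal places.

At the given values, Q_d = 60850 − 502(59.7) − 1.04(30000) + 213(128) = 26944.6.
∂Q_d/∂P = −502.
E = (-502) × (59.7/26944.6) = -1.1122…

-1.11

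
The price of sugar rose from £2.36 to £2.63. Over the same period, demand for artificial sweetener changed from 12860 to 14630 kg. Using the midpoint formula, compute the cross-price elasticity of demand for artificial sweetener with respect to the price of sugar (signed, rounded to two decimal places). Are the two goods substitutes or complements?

1.19; substitutes

%ΔQ_{artificial sweetener} = (14630 − 12860)/avg = 1770/13745 = 0.128774…
%ΔP_{sugar} = (2.63 − 2.36)/avg = 0.27/2.495 = 0.108216…
E_cross = (1770/13745) / (0.27/2.495) = 1.1899…
E_cross > 0 ⇒ the goods are substitutes.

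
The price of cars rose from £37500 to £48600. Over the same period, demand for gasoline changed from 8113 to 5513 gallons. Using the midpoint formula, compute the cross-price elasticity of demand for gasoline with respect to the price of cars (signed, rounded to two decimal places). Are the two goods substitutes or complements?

-1.48; complements

%ΔQ_{gasoline} = (5513 − 8113)/avg = -2600/6813 = -0.381623…
%ΔP_{cars} = (48600 − 37500)/avg = 11100/43050 = 0.257839…
E_cross = (-2600/6813) / (11100/43050) = -1.4800…
E_cross < 0 ⇒ the goods are complements.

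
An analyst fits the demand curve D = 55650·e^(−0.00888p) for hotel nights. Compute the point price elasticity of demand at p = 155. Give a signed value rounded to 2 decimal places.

dD/dp = −0.00888·D = -124.771. At p = 155, D = 14050.8.
Ed = (dD/dp)·(p/D) = (-124.771) × (155/14050.8) = -1.3764

-1.38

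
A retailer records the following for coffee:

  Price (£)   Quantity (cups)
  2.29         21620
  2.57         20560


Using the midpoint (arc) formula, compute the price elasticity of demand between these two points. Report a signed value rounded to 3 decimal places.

-0.436

%ΔQ = (20560 − 21620) / [(21620 + 20560)/2] = -1060/21090 = -0.050260…
%ΔP = (2.57 − 2.29) / [(2.29 + 2.57)/2] = 0.28/2.43 = 0.115226…
Arc Ed = %ΔQ / %ΔP = (-1060/21090) / (0.28/2.43) = -0.43619…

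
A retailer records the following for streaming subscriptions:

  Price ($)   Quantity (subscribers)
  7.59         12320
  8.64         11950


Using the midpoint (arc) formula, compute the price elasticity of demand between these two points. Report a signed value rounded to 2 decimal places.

-0.24

%ΔQ = (11950 − 12320) / [(12320 + 11950)/2] = -370/12135 = -0.030490…
%ΔP = (8.64 − 7.59) / [(7.59 + 8.64)/2] = 1.05/8.115 = 0.129390…
Arc Ed = %ΔQ / %ΔP = (-370/12135) / (1.05/8.115) = -0.2356…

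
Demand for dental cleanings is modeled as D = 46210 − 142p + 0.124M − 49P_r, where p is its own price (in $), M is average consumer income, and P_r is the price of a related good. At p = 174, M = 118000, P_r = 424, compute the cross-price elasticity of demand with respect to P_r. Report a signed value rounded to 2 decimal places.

-1.35

At the given values, D = 46210 − 142(174) + 0.124(118000) − 49(424) = 15358.
∂D/∂P_r = -49.
E = (-49) × (424/15358) = -1.3527…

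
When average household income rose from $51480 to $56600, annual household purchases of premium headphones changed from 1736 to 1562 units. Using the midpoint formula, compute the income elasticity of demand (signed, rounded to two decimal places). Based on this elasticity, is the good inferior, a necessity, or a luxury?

-1.11; inferior

%ΔQ = (1562 − 1736)/[( 1736 + 1562)/2] = -174/1649 = -0.105518…
%ΔIncome = (56600 − 51480)/[( 51480 + 56600)/2] = 5120/54040 = 0.094744…
E_income = (-174/1649) / (5120/54040) = -1.1137…
E_income < 0 ⇒ inferior good.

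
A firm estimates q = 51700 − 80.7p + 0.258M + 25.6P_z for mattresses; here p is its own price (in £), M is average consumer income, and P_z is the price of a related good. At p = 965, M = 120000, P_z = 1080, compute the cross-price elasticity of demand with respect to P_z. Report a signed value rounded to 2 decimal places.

At the given values, q = 51700 − 80.7(965) + 0.258(120000) + 25.6(1080) = 32432.5.
∂q/∂P_z = 25.6.
E = (25.6) × (1080/32432.5) = 0.8524…

0.85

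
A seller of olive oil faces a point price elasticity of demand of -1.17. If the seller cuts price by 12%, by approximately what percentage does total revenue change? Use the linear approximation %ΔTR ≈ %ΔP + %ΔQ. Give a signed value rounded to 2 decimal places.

+2.04%

%ΔQ ≈ Ed × %ΔP = (-1.17) × (-12%) = +14.0400%
%ΔTR ≈ %ΔP + %ΔQ = (-12%) + (+14.0400%) = +2.0400%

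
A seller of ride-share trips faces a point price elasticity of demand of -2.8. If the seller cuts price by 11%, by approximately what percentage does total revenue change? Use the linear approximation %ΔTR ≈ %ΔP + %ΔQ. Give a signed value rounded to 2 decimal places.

%ΔQ ≈ Ed × %ΔP = (-2.8) × (-11%) = +30.8000%
%ΔTR ≈ %ΔP + %ΔQ = (-11%) + (+30.8000%) = +19.8000%

+19.80%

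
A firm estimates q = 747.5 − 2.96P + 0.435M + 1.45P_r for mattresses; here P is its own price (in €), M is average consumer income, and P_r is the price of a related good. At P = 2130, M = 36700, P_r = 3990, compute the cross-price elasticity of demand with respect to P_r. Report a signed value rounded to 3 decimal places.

At the given values, q = 747.5 − 2.96(2130) + 0.435(36700) + 1.45(3990) = 16192.7.
∂q/∂P_r = 1.45.
E = (1.45) × (3990/16192.7) = 0.35729…

0.357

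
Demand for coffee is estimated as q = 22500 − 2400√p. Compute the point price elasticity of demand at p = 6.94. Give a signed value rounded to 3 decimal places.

dq/dp = −2400/(2√p) = -455.514. At p = 6.94, q = 16177.5.
Ed = (dq/dp)·(p/q) = (-455.514) × (6.94/16177.5) = -0.19541…

-0.195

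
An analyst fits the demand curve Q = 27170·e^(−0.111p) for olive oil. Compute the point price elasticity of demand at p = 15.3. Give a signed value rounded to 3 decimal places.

-1.698

dQ/dp = −0.111·Q = -551.887. At p = 15.3, Q = 4971.96.
Ed = (dQ/dp)·(p/Q) = (-551.887) × (15.3/4971.96) = -1.6983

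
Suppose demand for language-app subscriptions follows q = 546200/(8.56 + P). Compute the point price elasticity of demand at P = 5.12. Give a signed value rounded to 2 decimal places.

-0.37

dq/dP = −546200/(8.56 + P)² = -2918.63. At P = 5.12, q = 39926.9.
Ed = (dq/dP)·(P/q) = (-2918.63) × (5.12/39926.9) = -0.3742…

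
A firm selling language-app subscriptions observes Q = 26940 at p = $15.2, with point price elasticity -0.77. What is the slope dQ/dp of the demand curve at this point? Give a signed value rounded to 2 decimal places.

-1364.72

Ed = (dQ/dp)·(p/Q) ⇒ dQ/dp = Ed·Q/p = (-0.77)·26940/15.2 = -1364.7236…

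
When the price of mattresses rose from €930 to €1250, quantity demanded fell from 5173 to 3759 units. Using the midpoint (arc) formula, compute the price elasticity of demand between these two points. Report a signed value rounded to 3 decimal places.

-1.078

%ΔQ = (3759 − 5173) / [(5173 + 3759)/2] = -1414/4466 = -0.316614…
%ΔP = (1250 − 930) / [(930 + 1250)/2] = 320/1090 = 0.293577…
Arc Ed = %ΔQ / %ΔP = (-1414/4466) / (320/1090) = -1.07846…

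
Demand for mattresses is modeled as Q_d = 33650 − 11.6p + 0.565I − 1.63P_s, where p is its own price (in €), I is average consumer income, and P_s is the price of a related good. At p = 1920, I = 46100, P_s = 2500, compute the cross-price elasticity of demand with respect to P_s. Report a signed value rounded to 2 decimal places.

-0.12

At the given values, Q_d = 33650 − 11.6(1920) + 0.565(46100) − 1.63(2500) = 33349.5.
∂Q_d/∂P_s = -1.63.
E = (-1.63) × (2500/33349.5) = -0.1221…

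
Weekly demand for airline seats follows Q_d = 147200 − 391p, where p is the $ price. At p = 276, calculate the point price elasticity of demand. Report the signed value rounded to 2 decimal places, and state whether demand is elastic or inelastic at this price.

dQ_d/dp = −391. At p = 276, Q_d = 147200 − 391(276) = 39284.
Ed = (dQ_d/dp)·(p/Q_d) = −391 × (276/39284) = -2.7470…
|Ed| = 2.75 > 1, so demand is elastic.

-2.75; elastic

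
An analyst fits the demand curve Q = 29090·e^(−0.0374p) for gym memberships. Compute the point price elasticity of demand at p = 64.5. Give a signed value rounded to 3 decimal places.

-2.412

dQ/dp = −0.0374·Q = -97.4915. At p = 64.5, Q = 2606.72.
Ed = (dQ/dp)·(p/Q) = (-97.4915) × (64.5/2606.72) = -2.4123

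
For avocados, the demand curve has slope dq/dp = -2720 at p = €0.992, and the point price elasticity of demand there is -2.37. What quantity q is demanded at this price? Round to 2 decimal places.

1138.50

Ed = (dq/dp)·(p/q) ⇒ q = (dq/dp)·p/Ed = (-2720)·0.992/(-2.37) = 1138.4978…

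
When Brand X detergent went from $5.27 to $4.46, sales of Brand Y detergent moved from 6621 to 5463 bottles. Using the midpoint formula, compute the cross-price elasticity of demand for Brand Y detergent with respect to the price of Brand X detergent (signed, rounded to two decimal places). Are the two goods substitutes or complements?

1.15; substitutes

%ΔQ_{Brand Y detergent} = (5463 − 6621)/avg = -1158/6042 = -0.191658…
%ΔP_{Brand X detergent} = (4.46 − 5.27)/avg = -0.81/4.865 = -0.166495…
E_cross = (-1158/6042) / (-0.81/4.865) = 1.1511…
E_cross > 0 ⇒ the goods are substitutes.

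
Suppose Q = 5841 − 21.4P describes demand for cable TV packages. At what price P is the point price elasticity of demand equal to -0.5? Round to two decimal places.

Ed = −21.4P/(5841 − 21.4P). Set this equal to -0.5:
21.4P = 0.5·(5841 − 21.4P) ⇒ 21.4P(1 + 0.5) = 0.5·5841
P = 0.5·5841 / (21.4·1.5) = 90.9813…

90.98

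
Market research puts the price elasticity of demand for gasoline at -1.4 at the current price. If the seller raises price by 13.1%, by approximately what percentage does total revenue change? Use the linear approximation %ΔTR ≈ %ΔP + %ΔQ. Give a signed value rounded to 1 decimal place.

%ΔQ ≈ Ed × %ΔP = (-1.4) × (+13.1%) = -18.3400%
%ΔTR ≈ %ΔP + %ΔQ = (+13.1%) + (-18.3400%) = -5.2400%

-5.2%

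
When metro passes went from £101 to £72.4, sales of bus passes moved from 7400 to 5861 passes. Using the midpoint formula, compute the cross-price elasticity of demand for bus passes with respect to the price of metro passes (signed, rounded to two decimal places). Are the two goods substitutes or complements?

0.70; substitutes

%ΔQ_{bus passes} = (5861 − 7400)/avg = -1539/6630.5 = -0.232109…
%ΔP_{metro passes} = (72.4 − 101)/avg = -28.6/86.7 = -0.329873…
E_cross = (-1539/6630.5) / (-28.6/86.7) = 0.7036…
E_cross > 0 ⇒ the goods are substitutes.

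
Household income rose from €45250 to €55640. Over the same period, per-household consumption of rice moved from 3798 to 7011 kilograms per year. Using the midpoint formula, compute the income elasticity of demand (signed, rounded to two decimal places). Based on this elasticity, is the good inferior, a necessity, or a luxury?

2.89; luxury

%ΔQ = (7011 − 3798)/[( 3798 + 7011)/2] = 3213/5404.5 = 0.594504…
%ΔIncome = (55640 − 45250)/[( 45250 + 55640)/2] = 10390/50445 = 0.205966…
E_income = (3213/5404.5) / (10390/50445) = 2.8864…
E_income > 1 ⇒ normal good, luxury.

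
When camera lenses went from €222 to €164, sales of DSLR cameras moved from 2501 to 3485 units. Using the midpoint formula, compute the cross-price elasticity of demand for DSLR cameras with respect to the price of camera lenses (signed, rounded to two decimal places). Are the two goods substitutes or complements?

%ΔQ_{DSLR cameras} = (3485 − 2501)/avg = 984/2993 = 0.328767…
%ΔP_{camera lenses} = (164 − 222)/avg = -58/193 = -0.300518…
E_cross = (984/2993) / (-58/193) = -1.0940…
E_cross < 0 ⇒ the goods are complements.

-1.09; complements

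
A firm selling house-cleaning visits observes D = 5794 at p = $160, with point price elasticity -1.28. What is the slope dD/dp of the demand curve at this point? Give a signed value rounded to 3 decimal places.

Ed = (dD/dp)·(p/D) ⇒ dD/dp = Ed·D/p = (-1.28)·5794/160 = -46.352

-46.352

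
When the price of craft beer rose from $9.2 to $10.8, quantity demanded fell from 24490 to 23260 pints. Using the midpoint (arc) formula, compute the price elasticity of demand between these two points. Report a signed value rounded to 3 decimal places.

-0.322

%ΔQ = (23260 − 24490) / [(24490 + 23260)/2] = -1230/23875 = -0.051518…
%ΔP = (10.8 − 9.2) / [(9.2 + 10.8)/2] = 1.6/10 = 0.16
Arc Ed = %ΔQ / %ΔP = (-1230/23875) / (1.6/10) = -0.32198…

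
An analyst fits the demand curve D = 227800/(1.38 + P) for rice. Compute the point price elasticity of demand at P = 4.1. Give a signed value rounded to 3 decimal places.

dD/dP = −227800/(1.38 + P)² = -7585.65. At P = 4.1, D = 41569.3.
Ed = (dD/dP)·(P/D) = (-7585.65) × (4.1/41569.3) = -0.74817…

-0.748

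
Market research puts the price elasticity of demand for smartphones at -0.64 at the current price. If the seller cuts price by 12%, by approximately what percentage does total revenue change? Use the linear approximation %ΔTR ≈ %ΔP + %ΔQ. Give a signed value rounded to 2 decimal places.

-4.32%

%ΔQ ≈ Ed × %ΔP = (-0.64) × (-12%) = +7.6800%
%ΔTR ≈ %ΔP + %ΔQ = (-12%) + (+7.6800%) = -4.3200%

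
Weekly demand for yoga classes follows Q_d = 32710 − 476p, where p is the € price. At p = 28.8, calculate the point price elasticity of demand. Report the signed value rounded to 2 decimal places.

dQ_d/dp = −476. At p = 28.8, Q_d = 32710 − 476(28.8) = 19001.2.
Ed = (dQ_d/dp)·(p/Q_d) = −476 × (28.8/19001.2) = -0.7214…

-0.72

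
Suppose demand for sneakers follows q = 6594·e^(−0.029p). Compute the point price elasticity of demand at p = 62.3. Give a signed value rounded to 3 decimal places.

-1.807

dq/dp = −0.029·q = -31.3984. At p = 62.3, q = 1082.7.
Ed = (dq/dp)·(p/q) = (-31.3984) × (62.3/1082.7) = -1.8067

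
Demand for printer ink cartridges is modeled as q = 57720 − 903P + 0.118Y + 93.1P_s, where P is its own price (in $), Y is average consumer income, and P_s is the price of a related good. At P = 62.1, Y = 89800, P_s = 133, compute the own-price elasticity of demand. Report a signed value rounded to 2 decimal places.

At the given values, q = 57720 − 903(62.1) + 0.118(89800) + 93.1(133) = 24622.4.
∂q/∂P = −903.
E = (-903) × (62.1/24622.4) = -2.2774…

-2.28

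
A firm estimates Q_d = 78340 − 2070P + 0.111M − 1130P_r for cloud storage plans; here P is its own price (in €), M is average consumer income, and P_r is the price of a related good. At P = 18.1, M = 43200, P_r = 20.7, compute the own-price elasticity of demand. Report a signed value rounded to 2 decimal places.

At the given values, Q_d = 78340 − 2070(18.1) + 0.111(43200) − 1130(20.7) = 22277.2.
∂Q_d/∂P = −2070.
E = (-2070) × (18.1/22277.2) = -1.6818…

-1.68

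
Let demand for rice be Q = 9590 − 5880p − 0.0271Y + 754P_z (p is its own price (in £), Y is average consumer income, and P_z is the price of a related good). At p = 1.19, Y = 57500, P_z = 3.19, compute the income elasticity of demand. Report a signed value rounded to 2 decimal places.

At the given values, Q = 9590 − 5880(1.19) − 0.0271(57500) + 754(3.19) = 3439.81.
∂Q/∂Y = -0.0271.
E = (-0.0271) × (57500/3439.81) = -0.4530…

-0.45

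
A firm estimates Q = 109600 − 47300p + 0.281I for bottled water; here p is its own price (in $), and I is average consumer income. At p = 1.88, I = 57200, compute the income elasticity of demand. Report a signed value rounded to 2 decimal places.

0.44

At the given values, Q = 109600 − 47300(1.88) + 0.281(57200) = 36749.2.
∂Q/∂I = 0.281.
E = (0.281) × (57200/36749.2) = 0.4373…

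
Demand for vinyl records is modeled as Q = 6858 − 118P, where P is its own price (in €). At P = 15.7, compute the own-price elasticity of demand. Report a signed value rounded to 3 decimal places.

At the given values, Q = 6858 − 118(15.7) = 5005.4.
∂Q/∂P = −118.
E = (-118) × (15.7/5005.4) = -0.37012…

-0.370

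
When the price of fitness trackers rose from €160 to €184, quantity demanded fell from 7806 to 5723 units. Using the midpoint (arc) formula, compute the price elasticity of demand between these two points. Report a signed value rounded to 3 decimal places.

-2.207

%ΔQ = (5723 − 7806) / [(7806 + 5723)/2] = -2083/6764.5 = -0.307931…
%ΔP = (184 − 160) / [(160 + 184)/2] = 24/172 = 0.139534…
Arc Ed = %ΔQ / %ΔP = (-2083/6764.5) / (24/172) = -2.20683…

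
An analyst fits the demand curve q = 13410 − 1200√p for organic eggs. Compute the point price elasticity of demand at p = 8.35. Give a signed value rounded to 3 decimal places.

dq/dp = −1200/(2√p) = -207.639. At p = 8.35, q = 9942.44.
Ed = (dq/dp)·(p/q) = (-207.639) × (8.35/9942.44) = -0.17438…

-0.174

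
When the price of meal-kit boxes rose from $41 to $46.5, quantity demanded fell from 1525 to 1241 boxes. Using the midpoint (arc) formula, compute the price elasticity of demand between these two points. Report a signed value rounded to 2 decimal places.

%ΔQ = (1241 − 1525) / [(1525 + 1241)/2] = -284/1383 = -0.205350…
%ΔP = (46.5 − 41) / [(41 + 46.5)/2] = 5.5/43.75 = 0.125714…
Arc Ed = %ΔQ / %ΔP = (-284/1383) / (5.5/43.75) = -1.6334…

-1.63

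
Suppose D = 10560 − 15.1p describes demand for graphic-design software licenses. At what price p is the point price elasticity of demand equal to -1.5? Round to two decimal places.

Ed = −15.1p/(10560 − 15.1p). Set this equal to -1.5:
15.1p = 1.5·(10560 − 15.1p) ⇒ 15.1p(1 + 1.5) = 1.5·10560
p = 1.5·10560 / (15.1·2.5) = 419.6026…

419.60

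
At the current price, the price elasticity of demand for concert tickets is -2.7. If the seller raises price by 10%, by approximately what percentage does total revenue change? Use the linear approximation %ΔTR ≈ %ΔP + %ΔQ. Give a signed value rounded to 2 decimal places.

-17.00%

%ΔQ ≈ Ed × %ΔP = (-2.7) × (+10%) = -27.0000%
%ΔTR ≈ %ΔP + %ΔQ = (+10%) + (-27.0000%) = -17.0000%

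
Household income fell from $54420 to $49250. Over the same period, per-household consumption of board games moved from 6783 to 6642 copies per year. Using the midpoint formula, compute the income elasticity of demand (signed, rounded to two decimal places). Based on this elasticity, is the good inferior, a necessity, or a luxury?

%ΔQ = (6642 − 6783)/[( 6783 + 6642)/2] = -141/6712.5 = -0.021005…
%ΔIncome = (49250 − 54420)/[( 54420 + 49250)/2] = -5170/51835 = -0.099739…
E_income = (-141/6712.5) / (-5170/51835) = 0.2106…
0 < E_income < 1 ⇒ normal good, necessity.

0.21; necessity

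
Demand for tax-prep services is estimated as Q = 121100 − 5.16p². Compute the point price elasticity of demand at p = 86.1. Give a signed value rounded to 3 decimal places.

-0.923

dQ/dp = −2·5.16·p = -888.552. At p = 86.1, Q = 82847.8364.
Ed = (dQ/dp)·(p/Q) = (-888.552) × (86.1/82847.8364) = -0.92343…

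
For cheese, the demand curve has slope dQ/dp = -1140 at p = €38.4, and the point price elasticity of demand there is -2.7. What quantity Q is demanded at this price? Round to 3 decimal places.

16213.333

Ed = (dQ/dp)·(p/Q) ⇒ Q = (dQ/dp)·p/Ed = (-1140)·38.4/(-2.7) = 16213.33333…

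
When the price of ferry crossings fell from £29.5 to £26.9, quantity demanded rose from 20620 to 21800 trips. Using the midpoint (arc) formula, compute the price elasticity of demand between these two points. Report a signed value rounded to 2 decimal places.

%ΔQ = (21800 − 20620) / [(20620 + 21800)/2] = 1180/21210 = 0.055634…
%ΔP = (26.9 − 29.5) / [(29.5 + 26.9)/2] = -2.6/28.2 = -0.092198…
Arc Ed = %ΔQ / %ΔP = (1180/21210) / (-2.6/28.2) = -0.6034…

-0.60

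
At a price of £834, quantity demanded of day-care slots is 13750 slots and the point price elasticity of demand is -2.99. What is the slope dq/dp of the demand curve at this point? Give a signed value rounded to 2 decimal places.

-49.30

Ed = (dq/dp)·(p/q) ⇒ dq/dp = Ed·q/p = (-2.99)·13750/834 = -49.2955…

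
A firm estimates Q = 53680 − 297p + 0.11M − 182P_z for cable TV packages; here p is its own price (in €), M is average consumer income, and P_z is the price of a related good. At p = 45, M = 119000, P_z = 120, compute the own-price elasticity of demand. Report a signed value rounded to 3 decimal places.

At the given values, Q = 53680 − 297(45) + 0.11(119000) − 182(120) = 31565.
∂Q/∂p = −297.
E = (-297) × (45/31565) = -0.42341…

-0.423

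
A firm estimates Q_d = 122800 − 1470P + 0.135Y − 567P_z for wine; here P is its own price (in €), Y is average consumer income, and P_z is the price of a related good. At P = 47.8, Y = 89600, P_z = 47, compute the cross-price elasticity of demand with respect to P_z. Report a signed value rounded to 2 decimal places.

At the given values, Q_d = 122800 − 1470(47.8) + 0.135(89600) − 567(47) = 37981.
∂Q_d/∂P_z = -567.
E = (-567) × (47/37981) = -0.7016…

-0.70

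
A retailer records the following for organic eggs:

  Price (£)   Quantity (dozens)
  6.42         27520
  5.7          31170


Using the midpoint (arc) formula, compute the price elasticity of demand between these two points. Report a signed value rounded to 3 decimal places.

-1.047

%ΔQ = (31170 − 27520) / [(27520 + 31170)/2] = 3650/29345 = 0.124382…
%ΔP = (5.7 − 6.42) / [(6.42 + 5.7)/2] = -0.72/6.06 = -0.118811…
Arc Ed = %ΔQ / %ΔP = (3650/29345) / (-0.72/6.06) = -1.04688…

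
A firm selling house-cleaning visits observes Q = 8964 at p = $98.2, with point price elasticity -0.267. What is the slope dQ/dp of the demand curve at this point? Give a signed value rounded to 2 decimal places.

Ed = (dQ/dp)·(p/Q) ⇒ dQ/dp = Ed·Q/p = (-0.267)·8964/98.2 = -24.3725…

-24.37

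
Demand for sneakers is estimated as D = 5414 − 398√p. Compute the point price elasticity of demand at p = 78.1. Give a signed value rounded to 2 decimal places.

-0.93

dD/dp = −398/(2√p) = -22.5179. At p = 78.1, D = 1896.71.
Ed = (dD/dp)·(p/D) = (-22.5179) × (78.1/1896.71) = -0.9272…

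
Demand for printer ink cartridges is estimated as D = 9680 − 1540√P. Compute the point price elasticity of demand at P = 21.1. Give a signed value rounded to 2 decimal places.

dD/dP = −1540/(2√P) = -167.629. At P = 21.1, D = 2606.05.
Ed = (dD/dP)·(P/D) = (-167.629) × (21.1/2606.05) = -1.3572…

-1.36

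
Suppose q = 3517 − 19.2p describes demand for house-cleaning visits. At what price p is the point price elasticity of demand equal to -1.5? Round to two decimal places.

109.91

Ed = −19.2p/(3517 − 19.2p). Set this equal to -1.5:
19.2p = 1.5·(3517 − 19.2p) ⇒ 19.2p(1 + 1.5) = 1.5·3517
p = 1.5·3517 / (19.2·2.5) = 109.9062…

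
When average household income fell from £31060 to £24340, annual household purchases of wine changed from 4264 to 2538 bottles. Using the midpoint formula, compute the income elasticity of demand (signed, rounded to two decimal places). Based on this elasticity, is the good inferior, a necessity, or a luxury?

2.09; luxury

%ΔQ = (2538 − 4264)/[( 4264 + 2538)/2] = -1726/3401 = -0.507497…
%ΔIncome = (24340 − 31060)/[( 31060 + 24340)/2] = -6720/27700 = -0.242599…
E_income = (-1726/3401) / (-6720/27700) = 2.0919…
E_income > 1 ⇒ normal good, luxury.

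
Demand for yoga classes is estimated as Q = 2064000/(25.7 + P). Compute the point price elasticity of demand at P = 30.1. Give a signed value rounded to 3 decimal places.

dQ/dP = −2064000/(25.7 + P)² = -662.89. At P = 30.1, Q = 36989.2.
Ed = (dQ/dP)·(P/Q) = (-662.89) × (30.1/36989.2) = -0.53942…

-0.539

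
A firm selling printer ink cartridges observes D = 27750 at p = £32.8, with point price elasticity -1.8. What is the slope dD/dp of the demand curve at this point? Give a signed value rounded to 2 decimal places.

Ed = (dD/dp)·(p/D) ⇒ dD/dp = Ed·D/p = (-1.8)·27750/32.8 = -1522.8658…

-1522.87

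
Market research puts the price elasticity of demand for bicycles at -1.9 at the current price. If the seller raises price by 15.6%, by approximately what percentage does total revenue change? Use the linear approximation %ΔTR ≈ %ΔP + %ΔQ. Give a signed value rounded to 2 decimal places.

%ΔQ ≈ Ed × %ΔP = (-1.9) × (+15.6%) = -29.6400%
%ΔTR ≈ %ΔP + %ΔQ = (+15.6%) + (-29.6400%) = -14.0400%

-14.04%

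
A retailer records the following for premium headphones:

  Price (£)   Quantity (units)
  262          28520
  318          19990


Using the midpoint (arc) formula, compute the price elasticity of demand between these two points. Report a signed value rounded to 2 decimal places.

%ΔQ = (19990 − 28520) / [(28520 + 19990)/2] = -8530/24255 = -0.351680…
%ΔP = (318 − 262) / [(262 + 318)/2] = 56/290 = 0.193103…
Arc Ed = %ΔQ / %ΔP = (-8530/24255) / (56/290) = -1.8212…

-1.82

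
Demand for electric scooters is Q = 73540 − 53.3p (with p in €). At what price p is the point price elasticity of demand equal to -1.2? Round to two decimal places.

Ed = −53.3p/(73540 − 53.3p). Set this equal to -1.2:
53.3p = 1.2·(73540 − 53.3p) ⇒ 53.3p(1 + 1.2) = 1.2·73540
p = 1.2·73540 / (53.3·2.2) = 752.5840…

752.58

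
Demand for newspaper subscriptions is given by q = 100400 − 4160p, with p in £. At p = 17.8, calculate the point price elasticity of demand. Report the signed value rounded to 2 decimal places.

-2.81

dq/dp = −4160. At p = 17.8, q = 100400 − 4160(17.8) = 26352.
Ed = (dq/dp)·(p/q) = −4160 × (17.8/26352) = -2.8099…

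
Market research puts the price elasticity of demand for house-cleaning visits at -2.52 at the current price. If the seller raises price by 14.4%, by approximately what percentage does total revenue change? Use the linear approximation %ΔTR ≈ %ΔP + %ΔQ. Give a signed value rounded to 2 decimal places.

%ΔQ ≈ Ed × %ΔP = (-2.52) × (+14.4%) = -36.2880%
%ΔTR ≈ %ΔP + %ΔQ = (+14.4%) + (-36.2880%) = -21.8880%

-21.89%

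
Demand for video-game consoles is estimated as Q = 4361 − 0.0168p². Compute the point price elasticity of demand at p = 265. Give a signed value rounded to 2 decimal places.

dQ/dp = −2·0.0168·p = -8.904. At p = 265, Q = 3181.22.
Ed = (dQ/dp)·(p/Q) = (-8.904) × (265/3181.22) = -0.7417…

-0.74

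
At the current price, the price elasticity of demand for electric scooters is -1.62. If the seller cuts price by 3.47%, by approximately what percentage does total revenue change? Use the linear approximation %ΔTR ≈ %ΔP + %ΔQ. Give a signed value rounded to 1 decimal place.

%ΔQ ≈ Ed × %ΔP = (-1.62) × (-3.47%) = +5.6214%
%ΔTR ≈ %ΔP + %ΔQ = (-3.47%) + (+5.6214%) = +2.1514%

+2.2%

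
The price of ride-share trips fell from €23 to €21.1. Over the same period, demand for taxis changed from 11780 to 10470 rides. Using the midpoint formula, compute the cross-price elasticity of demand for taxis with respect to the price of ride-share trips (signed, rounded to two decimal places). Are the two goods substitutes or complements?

1.37; substitutes

%ΔQ_{taxis} = (10470 − 11780)/avg = -1310/11125 = -0.117752…
%ΔP_{ride-share trips} = (21.1 − 23)/avg = -1.9/22.05 = -0.086167…
E_cross = (-1310/11125) / (-1.9/22.05) = 1.3665…
E_cross > 0 ⇒ the goods are substitutes.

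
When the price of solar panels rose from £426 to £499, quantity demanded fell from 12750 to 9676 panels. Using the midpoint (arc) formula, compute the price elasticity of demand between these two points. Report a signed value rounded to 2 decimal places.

%ΔQ = (9676 − 12750) / [(12750 + 9676)/2] = -3074/11213 = -0.274146…
%ΔP = (499 − 426) / [(426 + 499)/2] = 73/462.5 = 0.157837…
Arc Ed = %ΔQ / %ΔP = (-3074/11213) / (73/462.5) = -1.7368…

-1.74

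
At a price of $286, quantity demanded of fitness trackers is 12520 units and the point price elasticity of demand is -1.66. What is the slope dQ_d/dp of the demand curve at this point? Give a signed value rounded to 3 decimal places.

-72.669

Ed = (dQ_d/dp)·(p/Q_d) ⇒ dQ_d/dp = Ed·Q_d/p = (-1.66)·12520/286 = -72.66853…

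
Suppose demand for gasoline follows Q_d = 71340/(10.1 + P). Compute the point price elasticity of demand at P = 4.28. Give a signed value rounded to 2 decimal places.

-0.30

dQ_d/dP = −71340/(10.1 + P)² = -344.997. At P = 4.28, Q_d = 4961.06.
Ed = (dQ_d/dP)·(P/Q_d) = (-344.997) × (4.28/4961.06) = -0.2976…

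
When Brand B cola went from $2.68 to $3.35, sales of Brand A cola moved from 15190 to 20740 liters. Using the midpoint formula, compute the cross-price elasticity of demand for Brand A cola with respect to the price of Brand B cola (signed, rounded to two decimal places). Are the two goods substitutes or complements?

%ΔQ_{Brand A cola} = (20740 − 15190)/avg = 5550/17965 = 0.308934…
%ΔP_{Brand B cola} = (3.35 − 2.68)/avg = 0.67/3.015 = 0.222222…
E_cross = (5550/17965) / (0.67/3.015) = 1.3902…
E_cross > 0 ⇒ the goods are substitutes.

1.39; substitutes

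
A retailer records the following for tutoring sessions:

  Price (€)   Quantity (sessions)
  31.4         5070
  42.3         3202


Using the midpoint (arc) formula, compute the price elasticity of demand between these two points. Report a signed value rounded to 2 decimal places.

%ΔQ = (3202 − 5070) / [(5070 + 3202)/2] = -1868/4136 = -0.451644…
%ΔP = (42.3 − 31.4) / [(31.4 + 42.3)/2] = 10.9/36.85 = 0.295793…
Arc Ed = %ΔQ / %ΔP = (-1868/4136) / (10.9/36.85) = -1.5268…

-1.53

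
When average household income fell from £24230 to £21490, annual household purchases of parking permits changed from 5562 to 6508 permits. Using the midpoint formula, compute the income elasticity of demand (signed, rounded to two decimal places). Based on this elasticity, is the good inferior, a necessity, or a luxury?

%ΔQ = (6508 − 5562)/[( 5562 + 6508)/2] = 946/6035 = 0.156752…
%ΔIncome = (21490 − 24230)/[( 24230 + 21490)/2] = -2740/22860 = -0.119860…
E_income = (946/6035) / (-2740/22860) = -1.3077…
E_income < 0 ⇒ inferior good.

-1.31; inferior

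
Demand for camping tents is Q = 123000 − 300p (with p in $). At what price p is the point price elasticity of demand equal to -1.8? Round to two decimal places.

Ed = −300p/(123000 − 300p). Set this equal to -1.8:
300p = 1.8·(123000 − 300p) ⇒ 300p(1 + 1.8) = 1.8·123000
p = 1.8·123000 / (300·2.8) = 263.5714…

263.57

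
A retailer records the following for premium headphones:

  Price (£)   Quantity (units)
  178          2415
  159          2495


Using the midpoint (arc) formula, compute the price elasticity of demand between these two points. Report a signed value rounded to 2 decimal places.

-0.29

%ΔQ = (2495 − 2415) / [(2415 + 2495)/2] = 80/2455 = 0.032586…
%ΔP = (159 − 178) / [(178 + 159)/2] = -19/168.5 = -0.112759…
Arc Ed = %ΔQ / %ΔP = (80/2455) / (-19/168.5) = -0.2889…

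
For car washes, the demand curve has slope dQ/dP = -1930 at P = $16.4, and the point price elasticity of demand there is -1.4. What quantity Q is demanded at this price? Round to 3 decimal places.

Ed = (dQ/dP)·(P/Q) ⇒ Q = (dQ/dP)·P/Ed = (-1930)·16.4/(-1.4) = 22608.57142…

22608.571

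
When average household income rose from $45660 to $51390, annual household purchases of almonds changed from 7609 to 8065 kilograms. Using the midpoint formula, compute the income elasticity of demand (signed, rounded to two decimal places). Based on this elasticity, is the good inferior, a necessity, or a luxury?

0.49; necessity

%ΔQ = (8065 − 7609)/[( 7609 + 8065)/2] = 456/7837 = 0.058185…
%ΔIncome = (51390 − 45660)/[( 45660 + 51390)/2] = 5730/48525 = 0.118083…
E_income = (456/7837) / (5730/48525) = 0.4927…
0 < E_income < 1 ⇒ normal good, necessity.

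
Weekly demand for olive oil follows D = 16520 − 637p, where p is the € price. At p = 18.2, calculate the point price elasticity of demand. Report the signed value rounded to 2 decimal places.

-2.35

dD/dp = −637. At p = 18.2, D = 16520 − 637(18.2) = 4926.6.
Ed = (dD/dp)·(p/D) = −637 × (18.2/4926.6) = -2.3532…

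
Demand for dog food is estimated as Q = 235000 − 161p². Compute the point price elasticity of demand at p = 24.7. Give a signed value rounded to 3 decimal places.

dQ/dp = −2·161·p = -7953.4. At p = 24.7, Q = 136775.51.
Ed = (dQ/dp)·(p/Q) = (-7953.4) × (24.7/136775.51) = -1.43628…

-1.436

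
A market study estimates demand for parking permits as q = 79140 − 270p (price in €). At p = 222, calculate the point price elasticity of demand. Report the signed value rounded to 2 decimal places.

dq/dp = −270. At p = 222, q = 79140 − 270(222) = 19200.
Ed = (dq/dp)·(p/q) = −270 × (222/19200) = -3.1218…

-3.12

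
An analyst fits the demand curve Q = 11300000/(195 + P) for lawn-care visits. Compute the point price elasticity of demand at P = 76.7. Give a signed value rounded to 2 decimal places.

-0.28

dQ/dP = −11300000/(195 + P)² = -153.073. At P = 76.7, Q = 41590.
Ed = (dQ/dP)·(P/Q) = (-153.073) × (76.7/41590) = -0.2822…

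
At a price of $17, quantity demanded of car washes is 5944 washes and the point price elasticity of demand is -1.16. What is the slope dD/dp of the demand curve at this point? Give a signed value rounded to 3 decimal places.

Ed = (dD/dp)·(p/D) ⇒ dD/dp = Ed·D/p = (-1.16)·5944/17 = -405.59058…

-405.591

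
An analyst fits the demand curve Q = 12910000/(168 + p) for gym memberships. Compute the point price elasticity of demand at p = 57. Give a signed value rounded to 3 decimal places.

dQ/dp = −12910000/(168 + p)² = -255.012. At p = 57, Q = 57377.8.
Ed = (dQ/dp)·(p/Q) = (-255.012) × (57/57377.8) = -0.25333…

-0.253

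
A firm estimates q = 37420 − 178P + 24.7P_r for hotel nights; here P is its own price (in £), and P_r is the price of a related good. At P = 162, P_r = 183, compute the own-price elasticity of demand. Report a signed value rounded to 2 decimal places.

At the given values, q = 37420 − 178(162) + 24.7(183) = 13104.1.
∂q/∂P = −178.
E = (-178) × (162/13104.1) = -2.2005…

-2.20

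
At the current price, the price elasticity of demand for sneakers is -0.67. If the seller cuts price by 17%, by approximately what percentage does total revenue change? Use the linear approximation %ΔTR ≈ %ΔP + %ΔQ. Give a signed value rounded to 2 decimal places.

%ΔQ ≈ Ed × %ΔP = (-0.67) × (-17%) = +11.3900%
%ΔTR ≈ %ΔP + %ΔQ = (-17%) + (+11.3900%) = -5.6100%

-5.61%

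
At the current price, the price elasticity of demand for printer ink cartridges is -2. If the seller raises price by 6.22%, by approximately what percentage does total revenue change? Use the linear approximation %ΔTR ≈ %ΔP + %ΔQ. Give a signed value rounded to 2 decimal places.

%ΔQ ≈ Ed × %ΔP = (-2) × (+6.22%) = -12.4400%
%ΔTR ≈ %ΔP + %ΔQ = (+6.22%) + (-12.4400%) = -6.2200%

-6.22%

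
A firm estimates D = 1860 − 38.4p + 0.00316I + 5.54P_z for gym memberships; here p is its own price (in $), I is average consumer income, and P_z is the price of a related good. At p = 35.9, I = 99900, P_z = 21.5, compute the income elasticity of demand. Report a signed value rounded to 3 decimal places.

0.345

At the given values, D = 1860 − 38.4(35.9) + 0.00316(99900) + 5.54(21.5) = 916.234.
∂D/∂I = 0.00316.
E = (0.00316) × (99900/916.234) = 0.34454…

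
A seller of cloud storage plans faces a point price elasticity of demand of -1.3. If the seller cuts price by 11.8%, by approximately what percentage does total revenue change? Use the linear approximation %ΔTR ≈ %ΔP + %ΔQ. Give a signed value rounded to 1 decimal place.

%ΔQ ≈ Ed × %ΔP = (-1.3) × (-11.8%) = +15.3400%
%ΔTR ≈ %ΔP + %ΔQ = (-11.8%) + (+15.3400%) = +3.5400%

+3.5%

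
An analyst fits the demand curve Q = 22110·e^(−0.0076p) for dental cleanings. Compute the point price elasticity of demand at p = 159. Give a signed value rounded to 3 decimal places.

-1.208

dQ/dp = −0.0076·Q = -50.1881. At p = 159, Q = 6603.7.
Ed = (dQ/dp)·(p/Q) = (-50.1881) × (159/6603.7) = -1.2084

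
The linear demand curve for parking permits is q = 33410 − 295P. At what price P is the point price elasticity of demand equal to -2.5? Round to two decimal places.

Ed = −295P/(33410 − 295P). Set this equal to -2.5:
295P = 2.5·(33410 − 295P) ⇒ 295P(1 + 2.5) = 2.5·33410
P = 2.5·33410 / (295·3.5) = 80.8958…

80.90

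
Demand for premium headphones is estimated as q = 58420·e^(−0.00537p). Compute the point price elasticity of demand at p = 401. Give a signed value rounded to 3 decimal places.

-2.153

dq/dp = −0.00537·q = -36.4199. At p = 401, q = 6782.11.
Ed = (dq/dp)·(p/q) = (-36.4199) × (401/6782.11) = -2.15337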